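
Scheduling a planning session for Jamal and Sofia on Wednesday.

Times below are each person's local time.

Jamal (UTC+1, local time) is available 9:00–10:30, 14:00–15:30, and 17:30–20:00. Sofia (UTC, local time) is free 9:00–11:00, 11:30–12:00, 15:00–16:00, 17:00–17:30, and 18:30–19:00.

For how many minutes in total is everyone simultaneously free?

90 minutes

Jamal → UTC: 08:00–09:30, 13:00–14:30, 16:30–19:00.
Sofia → UTC: 09:00–11:00, 11:30–12:00, 15:00–16:00, 17:00–17:30, 18:30–19:00.
Jamal ∩ Sofia: 09:00–09:30, 17:00–17:30, 18:30–19:00.
Total common minutes: 30 + 30 + 30 = 90.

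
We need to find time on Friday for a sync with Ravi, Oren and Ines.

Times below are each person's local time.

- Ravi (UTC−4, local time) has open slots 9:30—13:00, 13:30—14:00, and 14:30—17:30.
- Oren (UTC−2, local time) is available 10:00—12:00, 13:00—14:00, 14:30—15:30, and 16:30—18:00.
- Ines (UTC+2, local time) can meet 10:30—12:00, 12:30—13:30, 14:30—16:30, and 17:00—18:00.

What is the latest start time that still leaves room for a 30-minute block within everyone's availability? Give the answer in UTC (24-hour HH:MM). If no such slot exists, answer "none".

Ravi → UTC: 13:30–17:00, 17:30–18:00, 18:30–21:30.
Oren → UTC: 12:00–14:00, 15:00–16:00, 16:30–17:30, 18:30–20:00.
Ines → UTC: 08:30–10:00, 10:30–11:30, 12:30–14:30, 15:00–16:00.
Ravi ∩ Oren: 13:30–14:00, 15:00–16:00, 16:30–17:00, 18:30–20:00.
Ravi ∩ Oren ∩ Ines: 13:30–14:00, 15:00–16:00.
Windows ≥ 30 min: 13:30–14:00, 15:00–16:00.
Latest start in the last window 15:00–16:00 is 16:00 − 30 min = 15:30.

15:30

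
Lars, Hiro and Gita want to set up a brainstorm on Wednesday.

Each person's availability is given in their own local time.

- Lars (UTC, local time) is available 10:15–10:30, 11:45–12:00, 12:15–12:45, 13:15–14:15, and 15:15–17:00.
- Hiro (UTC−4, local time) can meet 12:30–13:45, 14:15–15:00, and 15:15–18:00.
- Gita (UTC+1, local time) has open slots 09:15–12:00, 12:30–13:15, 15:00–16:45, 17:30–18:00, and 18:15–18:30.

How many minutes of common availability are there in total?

Lars → UTC: 10:15–10:30, 11:45–12:00, 12:15–12:45, 13:15–14:15, 15:15–17:00.
Hiro → UTC: 16:30–17:45, 18:15–19:00, 19:15–22:00.
Gita → UTC: 08:15–11:00, 11:30–12:15, 14:00–15:45, 16:30–17:00, 17:15–17:30.
Lars ∩ Hiro: 16:30–17:00.
Lars ∩ Hiro ∩ Gita: 16:30–17:00.
Total common minutes: 30.

30 minutes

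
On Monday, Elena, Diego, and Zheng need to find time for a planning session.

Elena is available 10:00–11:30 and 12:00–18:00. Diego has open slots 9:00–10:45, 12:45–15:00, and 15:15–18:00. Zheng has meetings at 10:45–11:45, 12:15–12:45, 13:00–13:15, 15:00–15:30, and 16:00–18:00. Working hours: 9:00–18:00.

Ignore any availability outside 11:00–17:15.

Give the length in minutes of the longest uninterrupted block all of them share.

105 minutes

Zheng free within 09:00–18:00: 09:00–10:45, 11:45–12:15, 12:45–13:00, 13:15–15:00, 15:30–16:00.
Elena ∩ Diego: 10:00–10:45, 12:45–15:00, 15:15–18:00.
Elena ∩ Diego ∩ Zheng: 10:00–10:45, 12:45–13:00, 13:15–15:00, 15:30–16:00.
Restricted to 11:00–17:15: 12:45–13:00, 13:15–15:00, 15:30–16:00.
Common window lengths: 15, 105, 30 min; longest is 105.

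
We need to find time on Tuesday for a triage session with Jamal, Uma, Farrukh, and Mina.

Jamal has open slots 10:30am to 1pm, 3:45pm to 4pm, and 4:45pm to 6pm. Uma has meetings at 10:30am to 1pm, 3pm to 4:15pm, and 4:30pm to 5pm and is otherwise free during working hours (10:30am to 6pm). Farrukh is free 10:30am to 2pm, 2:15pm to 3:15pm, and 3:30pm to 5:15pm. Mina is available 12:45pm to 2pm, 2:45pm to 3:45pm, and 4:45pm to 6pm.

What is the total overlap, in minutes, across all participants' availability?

Uma free within 10:30–18:00: 13:00–15:00, 16:15–16:30, 17:00–18:00.
Jamal ∩ Uma: 17:00–18:00.
Jamal ∩ Uma ∩ Farrukh: 17:00–17:15.
Jamal ∩ Uma ∩ Farrukh ∩ Mina: 17:00–17:15.
Total common minutes: 15.

15 minutes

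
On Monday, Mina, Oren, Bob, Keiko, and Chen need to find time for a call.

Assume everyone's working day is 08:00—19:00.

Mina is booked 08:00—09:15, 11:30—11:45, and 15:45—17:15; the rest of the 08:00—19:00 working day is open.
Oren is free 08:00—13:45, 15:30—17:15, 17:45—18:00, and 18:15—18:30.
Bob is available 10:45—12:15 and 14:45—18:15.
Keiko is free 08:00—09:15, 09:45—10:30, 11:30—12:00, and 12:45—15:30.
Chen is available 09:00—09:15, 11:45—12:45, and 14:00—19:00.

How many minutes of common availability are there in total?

15 minutes

Mina free within 08:00–19:00: 09:15–11:30, 11:45–15:45, 17:15–19:00.
Mina ∩ Oren: 09:15–11:30, 11:45–13:45, 15:30–15:45, 17:45–18:00, 18:15–18:30.
Mina ∩ Oren ∩ Bob: 10:45–11:30, 11:45–12:15, 15:30–15:45, 17:45–18:00.
Mina ∩ Oren ∩ Bob ∩ Keiko: 11:45–12:00.
Mina ∩ Oren ∩ Bob ∩ Keiko ∩ Chen: 11:45–12:00.
Total common minutes: 15.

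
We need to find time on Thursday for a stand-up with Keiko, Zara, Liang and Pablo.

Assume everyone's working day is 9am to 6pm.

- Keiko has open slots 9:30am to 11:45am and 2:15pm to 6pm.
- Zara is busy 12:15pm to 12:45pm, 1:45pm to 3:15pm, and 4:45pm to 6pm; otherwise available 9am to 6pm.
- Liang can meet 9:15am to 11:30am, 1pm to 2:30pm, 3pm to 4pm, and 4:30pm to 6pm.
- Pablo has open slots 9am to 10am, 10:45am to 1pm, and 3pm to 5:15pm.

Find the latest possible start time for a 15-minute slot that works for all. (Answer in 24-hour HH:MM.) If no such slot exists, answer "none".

Zara free within 09:00–18:00: 09:00–12:15, 12:45–13:45, 15:15–16:45.
Keiko ∩ Zara: 09:30–11:45, 15:15–16:45.
Keiko ∩ Zara ∩ Liang: 09:30–11:30, 15:15–16:00, 16:30–16:45.
Keiko ∩ Zara ∩ Liang ∩ Pablo: 09:30–10:00, 10:45–11:30, 15:15–16:00, 16:30–16:45.
Windows ≥ 15 min: 09:30–10:00, 10:45–11:30, 15:15–16:00, 16:30–16:45.
Latest start in the last window 16:30–16:45 is 16:45 − 15 min = 16:30.

16:30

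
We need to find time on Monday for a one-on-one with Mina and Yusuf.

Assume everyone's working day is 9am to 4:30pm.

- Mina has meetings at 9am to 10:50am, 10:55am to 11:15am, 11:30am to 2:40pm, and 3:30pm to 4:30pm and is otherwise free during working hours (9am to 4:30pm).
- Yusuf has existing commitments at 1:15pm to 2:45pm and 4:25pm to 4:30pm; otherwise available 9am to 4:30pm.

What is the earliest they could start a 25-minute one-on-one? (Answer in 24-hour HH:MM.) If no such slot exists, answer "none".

14:45

Mina free within 09:00–16:30: 10:50–10:55, 11:15–11:30, 14:40–15:30.
Yusuf free within 09:00–16:30: 09:00–13:15, 14:45–16:25.
Mina ∩ Yusuf: 10:50–10:55, 11:15–11:30, 14:45–15:30.
Windows ≥ 25 min: 14:45–15:30.
Earliest such window starts at 14:45.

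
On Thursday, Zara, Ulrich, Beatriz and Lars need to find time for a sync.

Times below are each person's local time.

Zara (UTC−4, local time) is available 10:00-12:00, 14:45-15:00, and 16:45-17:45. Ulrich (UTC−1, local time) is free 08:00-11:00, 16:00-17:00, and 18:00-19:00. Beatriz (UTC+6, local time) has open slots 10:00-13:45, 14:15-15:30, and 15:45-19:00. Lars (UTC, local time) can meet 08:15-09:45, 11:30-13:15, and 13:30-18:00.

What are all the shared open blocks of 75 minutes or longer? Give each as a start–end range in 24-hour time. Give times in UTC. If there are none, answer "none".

none

Zara → UTC: 14:00–16:00, 18:45–19:00, 20:45–21:45.
Ulrich → UTC: 09:00–12:00, 17:00–18:00, 19:00–20:00.
Beatriz → UTC: 04:00–07:45, 08:15–09:30, 09:45–13:00.
Lars → UTC: 08:15–09:45, 11:30–13:15, 13:30–18:00.
Zara ∩ Ulrich: (none).
Zara ∩ Ulrich ∩ Beatriz: (none).
Zara ∩ Ulrich ∩ Beatriz ∩ Lars: (none).
Windows ≥ 75 min: (none).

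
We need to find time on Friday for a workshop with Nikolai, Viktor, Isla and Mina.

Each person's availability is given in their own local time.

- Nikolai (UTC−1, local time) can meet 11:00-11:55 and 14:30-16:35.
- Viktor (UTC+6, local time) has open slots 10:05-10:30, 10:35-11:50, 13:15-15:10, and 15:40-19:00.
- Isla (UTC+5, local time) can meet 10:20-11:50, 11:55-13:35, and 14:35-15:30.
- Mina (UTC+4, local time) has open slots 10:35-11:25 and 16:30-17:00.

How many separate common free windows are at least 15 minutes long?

Nikolai → UTC: 12:00–12:55, 15:30–17:35.
Viktor → UTC: 04:05–04:30, 04:35–05:50, 07:15–09:10, 09:40–13:00.
Isla → UTC: 05:20–06:50, 06:55–08:35, 09:35–10:30.
Mina → UTC: 06:35–07:25, 12:30–13:00.
Nikolai ∩ Viktor: 12:00–12:55.
Nikolai ∩ Viktor ∩ Isla: (none).
Nikolai ∩ Viktor ∩ Isla ∩ Mina: (none).
Windows ≥ 15 min: (none).
That's 0 windows.

0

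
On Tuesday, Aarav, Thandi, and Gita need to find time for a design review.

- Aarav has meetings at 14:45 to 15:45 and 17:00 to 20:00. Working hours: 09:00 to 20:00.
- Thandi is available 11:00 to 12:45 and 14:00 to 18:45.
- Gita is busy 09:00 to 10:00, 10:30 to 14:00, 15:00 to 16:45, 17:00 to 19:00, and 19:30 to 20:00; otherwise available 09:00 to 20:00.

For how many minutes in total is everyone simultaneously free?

Aarav free within 09:00–20:00: 09:00–14:45, 15:45–17:00.
Gita free within 09:00–20:00: 10:00–10:30, 14:00–15:00, 16:45–17:00, 19:00–19:30.
Aarav ∩ Thandi: 11:00–12:45, 14:00–14:45, 15:45–17:00.
Aarav ∩ Thandi ∩ Gita: 14:00–14:45, 16:45–17:00.
Total common minutes: 45 + 15 = 60.

60 minutes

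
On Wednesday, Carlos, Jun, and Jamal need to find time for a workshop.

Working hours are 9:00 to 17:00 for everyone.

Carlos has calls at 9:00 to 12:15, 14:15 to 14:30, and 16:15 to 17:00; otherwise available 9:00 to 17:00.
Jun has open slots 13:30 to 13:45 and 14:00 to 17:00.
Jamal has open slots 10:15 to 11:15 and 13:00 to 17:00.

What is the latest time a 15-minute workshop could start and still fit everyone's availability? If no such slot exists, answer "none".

16:00

Carlos free within 09:00–17:00: 12:15–14:15, 14:30–16:15.
Carlos ∩ Jun: 13:30–13:45, 14:00–14:15, 14:30–16:15.
Carlos ∩ Jun ∩ Jamal: 13:30–13:45, 14:00–14:15, 14:30–16:15.
Windows ≥ 15 min: 13:30–13:45, 14:00–14:15, 14:30–16:15.
Latest start in the last window 14:30–16:15 is 16:15 − 15 min = 16:00.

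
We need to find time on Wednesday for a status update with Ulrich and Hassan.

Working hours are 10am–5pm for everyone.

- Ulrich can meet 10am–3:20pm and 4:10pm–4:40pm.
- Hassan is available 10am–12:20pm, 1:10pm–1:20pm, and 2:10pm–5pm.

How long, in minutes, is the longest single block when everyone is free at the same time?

Ulrich ∩ Hassan: 10:00–12:20, 13:10–13:20, 14:10–15:20, 16:10–16:40.
Common window lengths: 140, 10, 70, 30 min; longest is 140.

140 minutes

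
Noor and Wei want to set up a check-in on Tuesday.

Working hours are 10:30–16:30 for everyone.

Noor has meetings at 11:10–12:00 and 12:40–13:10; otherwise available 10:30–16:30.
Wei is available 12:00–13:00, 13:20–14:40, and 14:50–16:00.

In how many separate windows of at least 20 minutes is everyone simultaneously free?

Noor free within 10:30–16:30: 10:30–11:10, 12:00–12:40, 13:10–16:30.
Noor ∩ Wei: 12:00–12:40, 13:20–14:40, 14:50–16:00.
Windows ≥ 20 min: 12:00–12:40, 13:20–14:40, 14:50–16:00.
That's 3 windows.

3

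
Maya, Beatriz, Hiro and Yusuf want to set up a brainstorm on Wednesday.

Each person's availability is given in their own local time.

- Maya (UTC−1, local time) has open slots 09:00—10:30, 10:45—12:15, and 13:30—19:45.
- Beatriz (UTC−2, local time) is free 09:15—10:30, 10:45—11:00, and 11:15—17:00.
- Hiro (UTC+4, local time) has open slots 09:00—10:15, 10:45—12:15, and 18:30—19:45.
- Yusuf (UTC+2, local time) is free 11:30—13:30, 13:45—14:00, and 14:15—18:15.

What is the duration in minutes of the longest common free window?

Maya → UTC: 10:00–11:30, 11:45–13:15, 14:30–20:45.
Beatriz → UTC: 11:15–12:30, 12:45–13:00, 13:15–19:00.
Hiro → UTC: 05:00–06:15, 06:45–08:15, 14:30–15:45.
Yusuf → UTC: 09:30–11:30, 11:45–12:00, 12:15–16:15.
Maya ∩ Beatriz: 11:15–11:30, 11:45–12:30, 12:45–13:00, 14:30–19:00.
Maya ∩ Beatriz ∩ Hiro: 14:30–15:45.
Maya ∩ Beatriz ∩ Hiro ∩ Yusuf: 14:30–15:45.
Single common window of 75 minutes.

75 minutes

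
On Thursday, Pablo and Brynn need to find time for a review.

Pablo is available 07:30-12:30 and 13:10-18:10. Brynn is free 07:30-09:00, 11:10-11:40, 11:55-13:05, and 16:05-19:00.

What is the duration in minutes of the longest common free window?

125 minutes

Pablo ∩ Brynn: 07:30–09:00, 11:10–11:40, 11:55–12:30, 16:05–18:10.
Common window lengths: 90, 30, 35, 125 min; longest is 125.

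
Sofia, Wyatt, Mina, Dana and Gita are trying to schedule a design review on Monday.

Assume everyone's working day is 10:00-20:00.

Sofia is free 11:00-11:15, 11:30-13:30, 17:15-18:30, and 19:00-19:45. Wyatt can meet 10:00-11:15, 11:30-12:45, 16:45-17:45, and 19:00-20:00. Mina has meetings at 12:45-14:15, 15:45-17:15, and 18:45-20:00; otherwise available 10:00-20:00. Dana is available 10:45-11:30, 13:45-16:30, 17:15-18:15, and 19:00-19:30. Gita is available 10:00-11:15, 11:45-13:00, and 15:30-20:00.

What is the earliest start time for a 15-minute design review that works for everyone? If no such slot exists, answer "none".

Mina free within 10:00–20:00: 10:00–12:45, 14:15–15:45, 17:15–18:45.
Sofia ∩ Wyatt: 11:00–11:15, 11:30–12:45, 17:15–17:45, 19:00–19:45.
Sofia ∩ Wyatt ∩ Mina: 11:00–11:15, 11:30–12:45, 17:15–17:45.
Sofia ∩ Wyatt ∩ Mina ∩ Dana: 11:00–11:15, 17:15–17:45.
Sofia ∩ Wyatt ∩ Mina ∩ Dana ∩ Gita: 11:00–11:15, 17:15–17:45.
Windows ≥ 15 min: 11:00–11:15, 17:15–17:45.
Earliest such window starts at 11:00.

11:00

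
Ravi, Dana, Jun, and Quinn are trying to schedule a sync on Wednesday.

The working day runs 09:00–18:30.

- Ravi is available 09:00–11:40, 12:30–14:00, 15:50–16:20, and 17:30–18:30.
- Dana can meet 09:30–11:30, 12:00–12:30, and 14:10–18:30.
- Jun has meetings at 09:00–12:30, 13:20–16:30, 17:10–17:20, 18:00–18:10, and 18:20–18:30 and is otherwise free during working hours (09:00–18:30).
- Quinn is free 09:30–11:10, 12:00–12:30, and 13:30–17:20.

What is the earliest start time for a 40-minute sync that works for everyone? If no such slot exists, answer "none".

Jun free within 09:00–18:30: 12:30–13:20, 16:30–17:10, 17:20–18:00, 18:10–18:20.
Ravi ∩ Dana: 09:30–11:30, 15:50–16:20, 17:30–18:30.
Ravi ∩ Dana ∩ Jun: 17:30–18:00, 18:10–18:20.
Ravi ∩ Dana ∩ Jun ∩ Quinn: (none).
Windows ≥ 40 min: (none).

none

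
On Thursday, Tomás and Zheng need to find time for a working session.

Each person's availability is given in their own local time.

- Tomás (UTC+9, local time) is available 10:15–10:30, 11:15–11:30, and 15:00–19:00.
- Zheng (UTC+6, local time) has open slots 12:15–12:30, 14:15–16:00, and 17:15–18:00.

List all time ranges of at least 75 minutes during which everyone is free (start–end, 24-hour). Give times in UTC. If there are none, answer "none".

Tomás → UTC: 01:15–01:30, 02:15–02:30, 06:00–10:00.
Zheng → UTC: 06:15–06:30, 08:15–10:00, 11:15–12:00.
Tomás ∩ Zheng: 06:15–06:30, 08:15–10:00.
Windows ≥ 75 min: 08:15–10:00.

08:15–10:00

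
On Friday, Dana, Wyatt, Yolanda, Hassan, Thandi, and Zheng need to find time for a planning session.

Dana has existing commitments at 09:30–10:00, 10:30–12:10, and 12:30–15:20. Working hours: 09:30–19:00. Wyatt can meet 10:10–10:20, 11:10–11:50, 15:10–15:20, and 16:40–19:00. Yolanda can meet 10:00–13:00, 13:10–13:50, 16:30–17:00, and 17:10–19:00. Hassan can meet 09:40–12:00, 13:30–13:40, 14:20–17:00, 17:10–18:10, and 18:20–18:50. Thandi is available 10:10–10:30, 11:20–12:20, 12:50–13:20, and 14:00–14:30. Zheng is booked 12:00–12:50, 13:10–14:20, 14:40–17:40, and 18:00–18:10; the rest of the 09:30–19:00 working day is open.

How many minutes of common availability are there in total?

Dana free within 09:30–19:00: 10:00–10:30, 12:10–12:30, 15:20–19:00.
Zheng free within 09:30–19:00: 09:30–12:00, 12:50–13:10, 14:20–14:40, 17:40–18:00, 18:10–19:00.
Dana ∩ Wyatt: 10:10–10:20, 16:40–19:00.
Dana ∩ Wyatt ∩ Yolanda: 10:10–10:20, 16:40–17:00, 17:10–19:00.
Dana ∩ Wyatt ∩ Yolanda ∩ Hassan: 10:10–10:20, 16:40–17:00, 17:10–18:10, 18:20–18:50.
Dana ∩ Wyatt ∩ Yolanda ∩ Hassan ∩ Thandi: 10:10–10:20.
Dana ∩ Wyatt ∩ Yolanda ∩ Hassan ∩ Thandi ∩ Zheng: 10:10–10:20.
Total common minutes: 10.

10 minutes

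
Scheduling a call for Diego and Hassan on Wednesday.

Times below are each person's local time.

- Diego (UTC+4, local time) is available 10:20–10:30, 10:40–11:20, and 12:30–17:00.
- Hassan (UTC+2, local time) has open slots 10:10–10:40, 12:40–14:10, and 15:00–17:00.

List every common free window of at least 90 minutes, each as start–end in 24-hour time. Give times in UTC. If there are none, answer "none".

10:40–12:10

Diego → UTC: 06:20–06:30, 06:40–07:20, 08:30–13:00.
Hassan → UTC: 08:10–08:40, 10:40–12:10, 13:00–15:00.
Diego ∩ Hassan: 08:30–08:40, 10:40–12:10.
Windows ≥ 90 min: 10:40–12:10.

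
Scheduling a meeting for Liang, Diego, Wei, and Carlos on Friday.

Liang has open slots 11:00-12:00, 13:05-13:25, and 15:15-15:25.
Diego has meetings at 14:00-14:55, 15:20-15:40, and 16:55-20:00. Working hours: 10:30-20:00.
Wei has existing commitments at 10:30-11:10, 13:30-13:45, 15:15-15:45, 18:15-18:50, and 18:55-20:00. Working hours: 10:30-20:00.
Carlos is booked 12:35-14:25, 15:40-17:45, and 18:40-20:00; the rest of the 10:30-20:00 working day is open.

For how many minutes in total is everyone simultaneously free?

Diego free within 10:30–20:00: 10:30–14:00, 14:55–15:20, 15:40–16:55.
Wei free within 10:30–20:00: 11:10–13:30, 13:45–15:15, 15:45–18:15, 18:50–18:55.
Carlos free within 10:30–20:00: 10:30–12:35, 14:25–15:40, 17:45–18:40.
Liang ∩ Diego: 11:00–12:00, 13:05–13:25, 15:15–15:20.
Liang ∩ Diego ∩ Wei: 11:10–12:00, 13:05–13:25.
Liang ∩ Diego ∩ Wei ∩ Carlos: 11:10–12:00.
Total common minutes: 50.

50 minutes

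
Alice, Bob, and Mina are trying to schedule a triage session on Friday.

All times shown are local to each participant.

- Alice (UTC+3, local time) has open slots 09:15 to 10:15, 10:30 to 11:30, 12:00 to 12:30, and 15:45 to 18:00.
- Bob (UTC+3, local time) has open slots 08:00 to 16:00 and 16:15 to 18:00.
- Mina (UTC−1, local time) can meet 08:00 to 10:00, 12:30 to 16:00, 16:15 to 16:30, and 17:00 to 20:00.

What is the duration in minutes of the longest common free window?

Alice → UTC: 06:15–07:15, 07:30–08:30, 09:00–09:30, 12:45–15:00.
Bob → UTC: 05:00–13:00, 13:15–15:00.
Mina → UTC: 09:00–11:00, 13:30–17:00, 17:15–17:30, 18:00–21:00.
Alice ∩ Bob: 06:15–07:15, 07:30–08:30, 09:00–09:30, 12:45–13:00, 13:15–15:00.
Alice ∩ Bob ∩ Mina: 09:00–09:30, 13:30–15:00.
Common window lengths: 30, 90 min; longest is 90.

90 minutes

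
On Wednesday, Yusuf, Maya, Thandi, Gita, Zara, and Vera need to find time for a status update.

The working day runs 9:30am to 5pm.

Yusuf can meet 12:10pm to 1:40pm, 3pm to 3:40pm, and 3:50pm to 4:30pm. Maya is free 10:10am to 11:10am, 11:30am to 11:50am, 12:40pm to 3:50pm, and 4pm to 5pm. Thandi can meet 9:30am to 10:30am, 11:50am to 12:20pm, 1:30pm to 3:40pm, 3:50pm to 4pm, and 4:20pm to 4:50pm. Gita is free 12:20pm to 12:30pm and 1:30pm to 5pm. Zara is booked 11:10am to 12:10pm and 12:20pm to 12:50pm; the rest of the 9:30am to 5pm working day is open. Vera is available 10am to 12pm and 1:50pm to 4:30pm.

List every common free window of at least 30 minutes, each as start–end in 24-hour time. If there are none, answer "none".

Zara free within 09:30–17:00: 09:30–11:10, 12:10–12:20, 12:50–17:00.
Yusuf ∩ Maya: 12:40–13:40, 15:00–15:40, 16:00–16:30.
Yusuf ∩ Maya ∩ Thandi: 13:30–13:40, 15:00–15:40, 16:20–16:30.
Yusuf ∩ Maya ∩ Thandi ∩ Gita: 13:30–13:40, 15:00–15:40, 16:20–16:30.
Yusuf ∩ Maya ∩ Thandi ∩ Gita ∩ Zara: 13:30–13:40, 15:00–15:40, 16:20–16:30.
Yusuf ∩ Maya ∩ Thandi ∩ Gita ∩ Zara ∩ Vera: 15:00–15:40, 16:20–16:30.
Windows ≥ 30 min: 15:00–15:40.

15:00–15:40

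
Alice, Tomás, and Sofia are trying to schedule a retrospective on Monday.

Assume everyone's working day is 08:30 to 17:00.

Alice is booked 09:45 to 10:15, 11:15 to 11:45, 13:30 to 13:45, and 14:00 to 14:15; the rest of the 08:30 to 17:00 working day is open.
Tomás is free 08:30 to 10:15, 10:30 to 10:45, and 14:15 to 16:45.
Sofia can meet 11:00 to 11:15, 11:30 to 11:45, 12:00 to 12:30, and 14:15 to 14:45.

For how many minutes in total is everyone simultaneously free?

30 minutes

Alice free within 08:30–17:00: 08:30–09:45, 10:15–11:15, 11:45–13:30, 13:45–14:00, 14:15–17:00.
Alice ∩ Tomás: 08:30–09:45, 10:30–10:45, 14:15–16:45.
Alice ∩ Tomás ∩ Sofia: 14:15–14:45.
Total common minutes: 30.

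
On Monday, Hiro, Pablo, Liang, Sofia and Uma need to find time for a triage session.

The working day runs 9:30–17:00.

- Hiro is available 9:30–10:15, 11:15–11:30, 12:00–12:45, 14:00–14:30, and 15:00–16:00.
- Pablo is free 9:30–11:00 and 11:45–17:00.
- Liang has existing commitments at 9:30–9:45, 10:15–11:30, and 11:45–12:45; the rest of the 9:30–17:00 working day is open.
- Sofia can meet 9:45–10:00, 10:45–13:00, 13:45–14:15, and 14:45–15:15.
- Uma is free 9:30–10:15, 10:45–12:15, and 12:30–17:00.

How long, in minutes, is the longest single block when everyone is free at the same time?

15 minutes

Liang free within 09:30–17:00: 09:45–10:15, 11:30–11:45, 12:45–17:00.
Hiro ∩ Pablo: 09:30–10:15, 12:00–12:45, 14:00–14:30, 15:00–16:00.
Hiro ∩ Pablo ∩ Liang: 09:45–10:15, 14:00–14:30, 15:00–16:00.
Hiro ∩ Pablo ∩ Liang ∩ Sofia: 09:45–10:00, 14:00–14:15, 15:00–15:15.
Hiro ∩ Pablo ∩ Liang ∩ Sofia ∩ Uma: 09:45–10:00, 14:00–14:15, 15:00–15:15.
Common window lengths: 15, 15, 15 min; longest is 15.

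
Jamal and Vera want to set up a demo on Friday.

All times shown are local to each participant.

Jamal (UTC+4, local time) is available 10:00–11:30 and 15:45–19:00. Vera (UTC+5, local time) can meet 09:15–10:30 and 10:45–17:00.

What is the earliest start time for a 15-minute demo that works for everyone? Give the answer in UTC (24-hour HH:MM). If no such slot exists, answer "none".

Jamal → UTC: 06:00–07:30, 11:45–15:00.
Vera → UTC: 04:15–05:30, 05:45–12:00.
Jamal ∩ Vera: 06:00–07:30, 11:45–12:00.
Windows ≥ 15 min: 06:00–07:30, 11:45–12:00.
Earliest such window starts at 06:00.

06:00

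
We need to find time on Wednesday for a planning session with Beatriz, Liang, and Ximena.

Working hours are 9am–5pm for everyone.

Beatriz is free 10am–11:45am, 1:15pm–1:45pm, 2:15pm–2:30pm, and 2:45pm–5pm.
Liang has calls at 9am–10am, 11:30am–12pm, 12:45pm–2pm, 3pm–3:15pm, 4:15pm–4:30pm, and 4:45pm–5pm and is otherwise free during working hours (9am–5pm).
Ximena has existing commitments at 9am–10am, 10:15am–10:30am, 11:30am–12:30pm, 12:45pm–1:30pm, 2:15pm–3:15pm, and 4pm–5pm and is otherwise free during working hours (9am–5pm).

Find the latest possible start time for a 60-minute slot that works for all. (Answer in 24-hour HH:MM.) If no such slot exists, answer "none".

Liang free within 09:00–17:00: 10:00–11:30, 12:00–12:45, 14:00–15:00, 15:15–16:15, 16:30–16:45.
Ximena free within 09:00–17:00: 10:00–10:15, 10:30–11:30, 12:30–12:45, 13:30–14:15, 15:15–16:00.
Beatriz ∩ Liang: 10:00–11:30, 14:15–14:30, 14:45–15:00, 15:15–16:15, 16:30–16:45.
Beatriz ∩ Liang ∩ Ximena: 10:00–10:15, 10:30–11:30, 15:15–16:00.
Windows ≥ 60 min: 10:30–11:30.
Latest start in the last window 10:30–11:30 is 11:30 − 60 min = 10:30.

10:30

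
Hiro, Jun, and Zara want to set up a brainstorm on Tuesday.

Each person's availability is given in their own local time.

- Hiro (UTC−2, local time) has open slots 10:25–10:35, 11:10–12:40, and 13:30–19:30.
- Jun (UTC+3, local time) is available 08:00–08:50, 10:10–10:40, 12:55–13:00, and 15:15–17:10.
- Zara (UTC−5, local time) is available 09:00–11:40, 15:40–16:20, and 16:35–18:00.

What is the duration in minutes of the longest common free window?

Hiro → UTC: 12:25–12:35, 13:10–14:40, 15:30–21:30.
Jun → UTC: 05:00–05:50, 07:10–07:40, 09:55–10:00, 12:15–14:10.
Zara → UTC: 14:00–16:40, 20:40–21:20, 21:35–23:00.
Hiro ∩ Jun: 12:25–12:35, 13:10–14:10.
Hiro ∩ Jun ∩ Zara: 14:00–14:10.
Single common window of 10 minutes.

10 minutes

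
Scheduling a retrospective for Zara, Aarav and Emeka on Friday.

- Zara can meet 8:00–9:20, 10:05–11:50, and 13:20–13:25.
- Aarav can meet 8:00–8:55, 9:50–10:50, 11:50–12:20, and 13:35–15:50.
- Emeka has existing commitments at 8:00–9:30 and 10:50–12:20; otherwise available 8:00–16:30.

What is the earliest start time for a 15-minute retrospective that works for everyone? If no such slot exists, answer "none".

Emeka free within 08:00–16:30: 09:30–10:50, 12:20–16:30.
Zara ∩ Aarav: 08:00–08:55, 10:05–10:50.
Zara ∩ Aarav ∩ Emeka: 10:05–10:50.
Windows ≥ 15 min: 10:05–10:50.
Earliest such window starts at 10:05.

10:05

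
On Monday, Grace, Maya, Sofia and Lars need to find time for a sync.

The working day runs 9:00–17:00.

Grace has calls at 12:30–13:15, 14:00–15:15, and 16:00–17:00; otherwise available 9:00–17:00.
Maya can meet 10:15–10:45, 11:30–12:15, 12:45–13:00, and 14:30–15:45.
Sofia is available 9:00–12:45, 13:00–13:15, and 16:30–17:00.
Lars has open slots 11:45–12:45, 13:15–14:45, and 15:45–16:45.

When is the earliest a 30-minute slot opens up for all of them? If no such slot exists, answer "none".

11:45

Grace free within 09:00–17:00: 09:00–12:30, 13:15–14:00, 15:15–16:00.
Grace ∩ Maya: 10:15–10:45, 11:30–12:15, 15:15–15:45.
Grace ∩ Maya ∩ Sofia: 10:15–10:45, 11:30–12:15.
Grace ∩ Maya ∩ Sofia ∩ Lars: 11:45–12:15.
Windows ≥ 30 min: 11:45–12:15.
Earliest such window starts at 11:45.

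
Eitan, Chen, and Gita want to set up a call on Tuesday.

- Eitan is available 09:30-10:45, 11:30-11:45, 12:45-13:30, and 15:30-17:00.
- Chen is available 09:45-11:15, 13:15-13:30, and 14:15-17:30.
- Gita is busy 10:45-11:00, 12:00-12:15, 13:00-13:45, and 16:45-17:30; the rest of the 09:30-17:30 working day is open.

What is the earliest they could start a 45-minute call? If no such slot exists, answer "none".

Gita free within 09:30–17:30: 09:30–10:45, 11:00–12:00, 12:15–13:00, 13:45–16:45.
Eitan ∩ Chen: 09:45–10:45, 13:15–13:30, 15:30–17:00.
Eitan ∩ Chen ∩ Gita: 09:45–10:45, 15:30–16:45.
Windows ≥ 45 min: 09:45–10:45, 15:30–16:45.
Earliest such window starts at 09:45.

09:45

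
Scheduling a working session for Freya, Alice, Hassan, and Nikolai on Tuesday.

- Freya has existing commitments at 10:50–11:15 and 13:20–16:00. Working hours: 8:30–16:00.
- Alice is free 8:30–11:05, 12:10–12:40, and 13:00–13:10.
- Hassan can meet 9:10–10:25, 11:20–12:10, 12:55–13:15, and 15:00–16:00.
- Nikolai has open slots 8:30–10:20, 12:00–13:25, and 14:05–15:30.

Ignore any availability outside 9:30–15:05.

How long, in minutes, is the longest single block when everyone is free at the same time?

50 minutes

Freya free within 08:30–16:00: 08:30–10:50, 11:15–13:20.
Freya ∩ Alice: 08:30–10:50, 12:10–12:40, 13:00–13:10.
Freya ∩ Alice ∩ Hassan: 09:10–10:25, 13:00–13:10.
Freya ∩ Alice ∩ Hassan ∩ Nikolai: 09:10–10:20, 13:00–13:10.
Restricted to 09:30–15:05: 09:30–10:20, 13:00–13:10.
Common window lengths: 50, 10 min; longest is 50.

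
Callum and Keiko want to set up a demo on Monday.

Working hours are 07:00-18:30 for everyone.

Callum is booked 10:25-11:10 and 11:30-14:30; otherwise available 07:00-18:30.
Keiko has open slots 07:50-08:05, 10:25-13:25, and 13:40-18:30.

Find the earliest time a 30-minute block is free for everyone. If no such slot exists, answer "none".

14:30

Callum free within 07:00–18:30: 07:00–10:25, 11:10–11:30, 14:30–18:30.
Callum ∩ Keiko: 07:50–08:05, 11:10–11:30, 14:30–18:30.
Windows ≥ 30 min: 14:30–18:30.
Earliest such window starts at 14:30.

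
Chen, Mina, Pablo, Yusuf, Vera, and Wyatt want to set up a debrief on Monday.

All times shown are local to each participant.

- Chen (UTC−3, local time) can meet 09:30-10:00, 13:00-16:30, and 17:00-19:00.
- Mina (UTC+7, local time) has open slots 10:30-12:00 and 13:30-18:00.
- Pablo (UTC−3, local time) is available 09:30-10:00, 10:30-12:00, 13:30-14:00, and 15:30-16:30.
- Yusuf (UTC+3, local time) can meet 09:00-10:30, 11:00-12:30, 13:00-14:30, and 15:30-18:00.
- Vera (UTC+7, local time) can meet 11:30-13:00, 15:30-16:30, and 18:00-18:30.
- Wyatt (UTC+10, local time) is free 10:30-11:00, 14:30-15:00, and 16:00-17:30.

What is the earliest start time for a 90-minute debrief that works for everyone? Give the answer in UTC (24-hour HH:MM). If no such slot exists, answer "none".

none

Chen → UTC: 12:30–13:00, 16:00–19:30, 20:00–22:00.
Mina → UTC: 03:30–05:00, 06:30–11:00.
Pablo → UTC: 12:30–13:00, 13:30–15:00, 16:30–17:00, 18:30–19:30.
Yusuf → UTC: 06:00–07:30, 08:00–09:30, 10:00–11:30, 12:30–15:00.
Vera → UTC: 04:30–06:00, 08:30–09:30, 11:00–11:30.
Wyatt → UTC: 00:30–01:00, 04:30–05:00, 06:00–07:30.
Chen ∩ Mina: (none).
Chen ∩ Mina ∩ Pablo: (none).
Chen ∩ Mina ∩ Pablo ∩ Yusuf: (none).
Chen ∩ Mina ∩ Pablo ∩ Yusuf ∩ Vera: (none).
Chen ∩ Mina ∩ Pablo ∩ Yusuf ∩ Vera ∩ Wyatt: (none).
Windows ≥ 90 min: (none).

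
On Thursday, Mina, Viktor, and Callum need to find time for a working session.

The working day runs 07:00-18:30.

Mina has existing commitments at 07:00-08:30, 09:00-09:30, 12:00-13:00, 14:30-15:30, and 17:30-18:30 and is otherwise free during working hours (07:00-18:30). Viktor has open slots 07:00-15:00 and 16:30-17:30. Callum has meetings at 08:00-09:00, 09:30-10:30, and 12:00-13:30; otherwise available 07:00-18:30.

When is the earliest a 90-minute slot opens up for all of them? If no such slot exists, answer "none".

Mina free within 07:00–18:30: 08:30–09:00, 09:30–12:00, 13:00–14:30, 15:30–17:30.
Callum free within 07:00–18:30: 07:00–08:00, 09:00–09:30, 10:30–12:00, 13:30–18:30.
Mina ∩ Viktor: 08:30–09:00, 09:30–12:00, 13:00–14:30, 16:30–17:30.
Mina ∩ Viktor ∩ Callum: 10:30–12:00, 13:30–14:30, 16:30–17:30.
Windows ≥ 90 min: 10:30–12:00.
Earliest such window starts at 10:30.

10:30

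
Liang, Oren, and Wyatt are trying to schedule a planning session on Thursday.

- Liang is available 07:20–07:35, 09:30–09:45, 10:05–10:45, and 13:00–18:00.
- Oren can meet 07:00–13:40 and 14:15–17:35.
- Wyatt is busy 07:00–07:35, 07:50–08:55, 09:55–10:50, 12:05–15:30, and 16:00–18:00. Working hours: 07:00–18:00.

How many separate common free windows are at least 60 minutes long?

0

Wyatt free within 07:00–18:00: 07:35–07:50, 08:55–09:55, 10:50–12:05, 15:30–16:00.
Liang ∩ Oren: 07:20–07:35, 09:30–09:45, 10:05–10:45, 13:00–13:40, 14:15–17:35.
Liang ∩ Oren ∩ Wyatt: 09:30–09:45, 15:30–16:00.
Windows ≥ 60 min: (none).
That's 0 windows.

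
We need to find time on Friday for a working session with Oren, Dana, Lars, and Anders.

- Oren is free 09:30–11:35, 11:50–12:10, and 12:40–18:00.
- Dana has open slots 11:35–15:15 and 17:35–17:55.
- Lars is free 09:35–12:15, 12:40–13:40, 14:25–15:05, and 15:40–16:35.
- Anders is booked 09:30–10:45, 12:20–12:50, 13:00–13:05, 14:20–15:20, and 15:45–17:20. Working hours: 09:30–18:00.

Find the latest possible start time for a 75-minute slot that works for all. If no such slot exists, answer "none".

Anders free within 09:30–18:00: 10:45–12:20, 12:50–13:00, 13:05–14:20, 15:20–15:45, 17:20–18:00.
Oren ∩ Dana: 11:50–12:10, 12:40–15:15, 17:35–17:55.
Oren ∩ Dana ∩ Lars: 11:50–12:10, 12:40–13:40, 14:25–15:05.
Oren ∩ Dana ∩ Lars ∩ Anders: 11:50–12:10, 12:50–13:00, 13:05–13:40.
Windows ≥ 75 min: (none).

none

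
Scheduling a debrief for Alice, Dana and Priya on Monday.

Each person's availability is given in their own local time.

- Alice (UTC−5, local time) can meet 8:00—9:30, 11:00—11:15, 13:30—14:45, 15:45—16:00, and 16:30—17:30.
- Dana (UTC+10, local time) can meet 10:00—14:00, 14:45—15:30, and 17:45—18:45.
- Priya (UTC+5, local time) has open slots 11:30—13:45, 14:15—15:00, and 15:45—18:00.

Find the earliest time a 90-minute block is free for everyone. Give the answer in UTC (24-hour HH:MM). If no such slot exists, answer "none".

none

Alice → UTC: 13:00–14:30, 16:00–16:15, 18:30–19:45, 20:45–21:00, 21:30–22:30.
Dana → UTC: 00:00–04:00, 04:45–05:30, 07:45–08:45.
Priya → UTC: 06:30–08:45, 09:15–10:00, 10:45–13:00.
Alice ∩ Dana: (none).
Alice ∩ Dana ∩ Priya: (none).
Windows ≥ 90 min: (none).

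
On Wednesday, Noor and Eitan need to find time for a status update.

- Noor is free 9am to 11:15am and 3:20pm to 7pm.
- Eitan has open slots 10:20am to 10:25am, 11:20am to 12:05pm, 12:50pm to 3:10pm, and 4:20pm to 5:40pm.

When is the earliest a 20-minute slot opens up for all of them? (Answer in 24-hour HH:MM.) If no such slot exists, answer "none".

16:20

Noor ∩ Eitan: 10:20–10:25, 16:20–17:40.
Windows ≥ 20 min: 16:20–17:40.
Earliest such window starts at 16:20.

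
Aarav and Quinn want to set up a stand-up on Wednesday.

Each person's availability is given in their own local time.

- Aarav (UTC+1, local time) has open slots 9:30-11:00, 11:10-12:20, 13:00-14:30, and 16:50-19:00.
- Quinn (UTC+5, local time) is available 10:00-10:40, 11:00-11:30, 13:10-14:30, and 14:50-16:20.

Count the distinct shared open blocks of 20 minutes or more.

2

Aarav → UTC: 08:30–10:00, 10:10–11:20, 12:00–13:30, 15:50–18:00.
Quinn → UTC: 05:00–05:40, 06:00–06:30, 08:10–09:30, 09:50–11:20.
Aarav ∩ Quinn: 08:30–09:30, 09:50–10:00, 10:10–11:20.
Windows ≥ 20 min: 08:30–09:30, 10:10–11:20.
That's 2 windows.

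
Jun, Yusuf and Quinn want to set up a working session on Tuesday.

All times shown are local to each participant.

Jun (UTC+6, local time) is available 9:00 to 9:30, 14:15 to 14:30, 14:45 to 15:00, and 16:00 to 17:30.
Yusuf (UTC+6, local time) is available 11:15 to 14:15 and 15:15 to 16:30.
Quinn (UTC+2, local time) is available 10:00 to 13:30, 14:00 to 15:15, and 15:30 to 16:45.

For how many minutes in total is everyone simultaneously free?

Jun → UTC: 03:00–03:30, 08:15–08:30, 08:45–09:00, 10:00–11:30.
Yusuf → UTC: 05:15–08:15, 09:15–10:30.
Quinn → UTC: 08:00–11:30, 12:00–13:15, 13:30–14:45.
Jun ∩ Yusuf: 10:00–10:30.
Jun ∩ Yusuf ∩ Quinn: 10:00–10:30.
Total common minutes: 30.

30 minutes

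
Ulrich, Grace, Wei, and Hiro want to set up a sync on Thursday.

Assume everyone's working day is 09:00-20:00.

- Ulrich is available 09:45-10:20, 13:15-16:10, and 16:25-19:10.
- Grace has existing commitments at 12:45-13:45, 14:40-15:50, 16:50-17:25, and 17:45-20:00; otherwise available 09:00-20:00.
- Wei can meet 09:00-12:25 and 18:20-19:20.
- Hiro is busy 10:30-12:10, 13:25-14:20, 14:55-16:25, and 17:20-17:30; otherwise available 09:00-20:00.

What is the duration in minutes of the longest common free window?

35 minutes

Grace free within 09:00–20:00: 09:00–12:45, 13:45–14:40, 15:50–16:50, 17:25–17:45.
Hiro free within 09:00–20:00: 09:00–10:30, 12:10–13:25, 14:20–14:55, 16:25–17:20, 17:30–20:00.
Ulrich ∩ Grace: 09:45–10:20, 13:45–14:40, 15:50–16:10, 16:25–16:50, 17:25–17:45.
Ulrich ∩ Grace ∩ Wei: 09:45–10:20.
Ulrich ∩ Grace ∩ Wei ∩ Hiro: 09:45–10:20.
Single common window of 35 minutes.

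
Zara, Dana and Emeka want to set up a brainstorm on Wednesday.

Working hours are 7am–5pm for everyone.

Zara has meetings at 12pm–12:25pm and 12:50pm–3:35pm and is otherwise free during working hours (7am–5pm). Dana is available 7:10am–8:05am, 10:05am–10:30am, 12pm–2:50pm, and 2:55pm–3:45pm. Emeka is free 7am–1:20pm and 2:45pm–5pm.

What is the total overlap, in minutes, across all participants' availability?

115 minutes

Zara free within 07:00–17:00: 07:00–12:00, 12:25–12:50, 15:35–17:00.
Zara ∩ Dana: 07:10–08:05, 10:05–10:30, 12:25–12:50, 15:35–15:45.
Zara ∩ Dana ∩ Emeka: 07:10–08:05, 10:05–10:30, 12:25–12:50, 15:35–15:45.
Total common minutes: 55 + 25 + 25 + 10 = 115.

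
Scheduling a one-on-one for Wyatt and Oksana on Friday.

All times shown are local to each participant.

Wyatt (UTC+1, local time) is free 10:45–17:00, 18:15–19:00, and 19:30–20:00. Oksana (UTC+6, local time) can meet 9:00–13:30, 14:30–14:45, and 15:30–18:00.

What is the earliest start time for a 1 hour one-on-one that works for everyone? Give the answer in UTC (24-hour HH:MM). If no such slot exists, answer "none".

Wyatt → UTC: 09:45–16:00, 17:15–18:00, 18:30–19:00.
Oksana → UTC: 03:00–07:30, 08:30–08:45, 09:30–12:00.
Wyatt ∩ Oksana: 09:45–12:00.
Windows ≥ 60 min: 09:45–12:00.
Earliest such window starts at 09:45.

09:45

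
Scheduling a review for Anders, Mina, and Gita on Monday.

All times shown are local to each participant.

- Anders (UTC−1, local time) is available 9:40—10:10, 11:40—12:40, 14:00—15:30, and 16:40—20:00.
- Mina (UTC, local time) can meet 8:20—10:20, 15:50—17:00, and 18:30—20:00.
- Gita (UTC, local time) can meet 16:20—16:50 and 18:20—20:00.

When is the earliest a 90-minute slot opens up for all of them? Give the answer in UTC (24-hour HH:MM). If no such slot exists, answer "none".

18:30

Anders → UTC: 10:40–11:10, 12:40–13:40, 15:00–16:30, 17:40–21:00.
Mina → UTC: 08:20–10:20, 15:50–17:00, 18:30–20:00.
Gita → UTC: 16:20–16:50, 18:20–20:00.
Anders ∩ Mina: 15:50–16:30, 18:30–20:00.
Anders ∩ Mina ∩ Gita: 16:20–16:30, 18:30–20:00.
Windows ≥ 90 min: 18:30–20:00.
Earliest such window starts at 18:30.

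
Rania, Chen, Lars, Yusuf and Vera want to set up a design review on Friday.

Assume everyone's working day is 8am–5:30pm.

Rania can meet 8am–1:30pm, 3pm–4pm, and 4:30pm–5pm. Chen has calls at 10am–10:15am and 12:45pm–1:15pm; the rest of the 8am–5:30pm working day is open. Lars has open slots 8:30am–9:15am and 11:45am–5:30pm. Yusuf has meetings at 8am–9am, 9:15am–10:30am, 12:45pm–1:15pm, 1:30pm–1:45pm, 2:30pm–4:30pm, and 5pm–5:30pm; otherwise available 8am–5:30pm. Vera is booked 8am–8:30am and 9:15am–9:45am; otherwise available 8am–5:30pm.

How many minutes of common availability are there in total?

120 minutes

Chen free within 08:00–17:30: 08:00–10:00, 10:15–12:45, 13:15–17:30.
Yusuf free within 08:00–17:30: 09:00–09:15, 10:30–12:45, 13:15–13:30, 13:45–14:30, 16:30–17:00.
Vera free within 08:00–17:30: 08:30–09:15, 09:45–17:30.
Rania ∩ Chen: 08:00–10:00, 10:15–12:45, 13:15–13:30, 15:00–16:00, 16:30–17:00.
Rania ∩ Chen ∩ Lars: 08:30–09:15, 11:45–12:45, 13:15–13:30, 15:00–16:00, 16:30–17:00.
Rania ∩ Chen ∩ Lars ∩ Yusuf: 09:00–09:15, 11:45–12:45, 13:15–13:30, 16:30–17:00.
Rania ∩ Chen ∩ Lars ∩ Yusuf ∩ Vera: 09:00–09:15, 11:45–12:45, 13:15–13:30, 16:30–17:00.
Total common minutes: 15 + 60 + 15 + 30 = 120.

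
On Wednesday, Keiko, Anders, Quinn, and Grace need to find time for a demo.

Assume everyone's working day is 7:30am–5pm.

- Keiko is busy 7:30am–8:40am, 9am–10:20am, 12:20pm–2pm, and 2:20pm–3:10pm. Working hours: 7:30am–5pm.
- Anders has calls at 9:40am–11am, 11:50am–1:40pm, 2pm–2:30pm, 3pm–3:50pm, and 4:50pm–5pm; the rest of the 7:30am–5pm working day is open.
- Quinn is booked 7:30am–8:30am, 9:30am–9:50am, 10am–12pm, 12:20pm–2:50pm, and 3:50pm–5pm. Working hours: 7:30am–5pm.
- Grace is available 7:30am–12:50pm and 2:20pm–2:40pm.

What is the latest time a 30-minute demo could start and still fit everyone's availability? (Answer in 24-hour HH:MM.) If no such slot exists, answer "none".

none

Keiko free within 07:30–17:00: 08:40–09:00, 10:20–12:20, 14:00–14:20, 15:10–17:00.
Anders free within 07:30–17:00: 07:30–09:40, 11:00–11:50, 13:40–14:00, 14:30–15:00, 15:50–16:50.
Quinn free within 07:30–17:00: 08:30–09:30, 09:50–10:00, 12:00–12:20, 14:50–15:50.
Keiko ∩ Anders: 08:40–09:00, 11:00–11:50, 15:50–16:50.
Keiko ∩ Anders ∩ Quinn: 08:40–09:00.
Keiko ∩ Anders ∩ Quinn ∩ Grace: 08:40–09:00.
Windows ≥ 30 min: (none).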